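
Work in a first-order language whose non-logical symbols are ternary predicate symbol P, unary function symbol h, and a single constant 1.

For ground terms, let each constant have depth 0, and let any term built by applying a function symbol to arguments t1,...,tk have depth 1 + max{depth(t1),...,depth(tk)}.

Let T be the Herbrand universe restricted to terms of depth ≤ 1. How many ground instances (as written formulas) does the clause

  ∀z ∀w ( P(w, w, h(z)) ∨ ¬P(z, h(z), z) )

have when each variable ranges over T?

Ground terms of depth ≤ 1:
  Count level by level. With function symbols h/1, the terms of depth ≤ k are the 1 constant together with each function applied to depth-≤(k−1) tuples, so N_k = 1 + N_{k-1}.
  N_0 = 1
  N_1 = 1 + 1 = 2
So there are 2 ground terms available for substitution.
Each of z, w ranges independently over the available ground terms, and distinct assignments produce distinct instances.
Number of ground instances = 2^2 = 4.

4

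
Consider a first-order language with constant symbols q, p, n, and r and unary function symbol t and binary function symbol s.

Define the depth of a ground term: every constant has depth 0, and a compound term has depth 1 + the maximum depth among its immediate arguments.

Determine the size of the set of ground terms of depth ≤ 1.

24

Write N_k for the number of ground terms of depth ≤ k. A term of depth ≤ k is either a constant or a function symbol applied to arguments of depth ≤ k−1, so N_k = 4 + N_{k-1} + N_{k-1}^2.
N_0 = 4
N_1 = 4 + 4 + 4^2 = 24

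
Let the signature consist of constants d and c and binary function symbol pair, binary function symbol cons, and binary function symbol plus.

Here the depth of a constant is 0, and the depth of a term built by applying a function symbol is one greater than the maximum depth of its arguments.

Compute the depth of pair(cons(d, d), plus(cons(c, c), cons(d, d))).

3

depth(cons(d, d)) = 1 + max(0, 0) = 1
depth(cons(c, c)) = 1 + max(0, 0) = 1
depth(plus(cons(c, c), cons(d, d))) = 1 + max(1, 1) = 2
depth(pair(cons(d, d), plus(cons(c, c), cons(d, d)))) = 1 + max(1, 2) = 3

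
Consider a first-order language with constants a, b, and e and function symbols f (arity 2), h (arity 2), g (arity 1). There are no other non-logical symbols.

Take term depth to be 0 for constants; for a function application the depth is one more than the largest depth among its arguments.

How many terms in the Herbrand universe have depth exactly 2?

1155

If N_k denotes the number of depth-≤k ground terms, the 3 constants give N_0 = 3, and each function symbol of arity r contributes N_{k-1}^r new terms at level k: N_k = 3 + N_{k-1}^2 + N_{k-1}^2 + N_{k-1}.
N_0 = 3
N_1 = 3 + 3^2 + 3^2 + 3 = 24
N_2 = 3 + 24^2 + 24^2 + 24 = 1179
Terms of depth exactly 2: N_2 − N_1 = 1179 − 24 = 1155.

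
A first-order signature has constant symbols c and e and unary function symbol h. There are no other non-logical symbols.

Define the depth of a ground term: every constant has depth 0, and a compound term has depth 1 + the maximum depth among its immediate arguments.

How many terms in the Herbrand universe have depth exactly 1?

Count level by level. With function symbols h/1, the terms of depth ≤ k are the 2 constants together with each function applied to depth-≤(k−1) tuples, so N_k = 2 + N_{k-1}.
N_0 = 2
N_1 = 2 + 2 = 4
Terms of depth exactly 1: N_1 − N_0 = 4 − 2 = 2.

2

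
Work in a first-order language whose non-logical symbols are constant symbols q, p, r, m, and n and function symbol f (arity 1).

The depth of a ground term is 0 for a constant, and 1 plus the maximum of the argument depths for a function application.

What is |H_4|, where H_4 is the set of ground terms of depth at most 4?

25

Count level by level. With function symbols f/1, the terms of depth ≤ k are the 5 constants together with each function applied to depth-≤(k−1) tuples, so N_k = 5 + N_{k-1}.
N_0 = 5
N_1 = 5 + 5 = 10
N_2 = 5 + 10 = 15
N_3 = 5 + 15 = 20
N_4 = 5 + 20 = 25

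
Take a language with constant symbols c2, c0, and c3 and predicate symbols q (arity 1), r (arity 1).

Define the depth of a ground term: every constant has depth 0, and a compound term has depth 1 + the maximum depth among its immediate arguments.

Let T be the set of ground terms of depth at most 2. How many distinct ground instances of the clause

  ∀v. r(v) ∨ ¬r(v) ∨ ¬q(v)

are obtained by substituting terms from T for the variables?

Ground terms of depth ≤ 2:
  With no function symbols every ground term is a constant, so there are exactly 3 ground terms at every depth bound.
  N_0 = 3
  N_1 = 3
  N_2 = 3
  Explicitly: c2, c0, c3.
So there are 3 ground terms available for substitution.
There is 1 variable to instantiate (v),  occurring in at least one literal, so different choices give different ground instances.
Number of ground instances = 3.

3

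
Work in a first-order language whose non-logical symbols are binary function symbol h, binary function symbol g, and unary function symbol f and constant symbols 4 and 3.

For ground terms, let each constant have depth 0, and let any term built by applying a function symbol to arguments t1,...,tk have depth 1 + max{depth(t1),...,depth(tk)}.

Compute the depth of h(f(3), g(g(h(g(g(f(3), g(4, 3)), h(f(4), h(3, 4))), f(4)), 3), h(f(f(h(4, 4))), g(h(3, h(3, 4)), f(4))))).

7

depth(f(3)) = 1 + depth(3) = 1 + 0 = 1
depth(g(4, 3)) = 1 + max(0, 0) = 1
depth(g(f(3), g(4, 3))) = 1 + max(1, 1) = 2
depth(f(4)) = 1 + depth(4) = 1 + 0 = 1
depth(h(3, 4)) = 1 + max(0, 0) = 1
depth(h(f(4), h(3, 4))) = 1 + max(1, 1) = 2
depth(g(g(f(3), g(4, 3)), h(f(4), h(3, 4)))) = 1 + max(2, 2) = 3
depth(h(g(g(f(3), g(4, 3)), h(f(4), h(3, 4))), f(4))) = 1 + max(3, 1) = 4
depth(g(h(g(g(f(3), g(4, 3)), h(f(4), h(3, 4))), f(4)), 3)) = 1 + max(4, 0) = 5
depth(h(4, 4)) = 1 + max(0, 0) = 1
depth(f(h(4, 4))) = 1 + depth(h(4, 4)) = 1 + 1 = 2
depth(f(f(h(4, 4)))) = 1 + depth(f(h(4, 4))) = 1 + 2 = 3
depth(h(3, h(3, 4))) = 1 + max(0, 1) = 2
depth(g(h(3, h(3, 4)), f(4))) = 1 + max(2, 1) = 3
depth(h(f(f(h(4, 4))), g(h(3, h(3, 4)), f(4)))) = 1 + max(3, 3) = 4
depth(g(g(h(g(g(f(3), g(4, 3)), h(f(4), h(3, 4))), f(4)), 3), h(f(f(h(4, 4))), g(h(3, h(3, 4)), f(4))))) = 1 + max(5, 4) = 6
depth(h(f(3), g(g(h(g(g(f(3), g(4, 3)), h(f(4), h(3, 4))), f(4)), 3), h(f(f(h(4, 4))), g(h(3, h(3, 4)), f(4)))))) = 1 + max(1, 6) = 7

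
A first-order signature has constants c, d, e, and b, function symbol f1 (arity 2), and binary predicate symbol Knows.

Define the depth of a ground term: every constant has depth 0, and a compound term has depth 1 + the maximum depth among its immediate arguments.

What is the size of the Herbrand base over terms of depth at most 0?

16

First count ground terms of depth ≤ 0.
Let N_k count ground terms of depth at most k. Each non-constant term of depth ≤ k is some function symbol applied to depth-≤(k−1) arguments, giving N_k = 4 + N_{k-1}^2.
N_0 = 4
So |H| = 4.
A ground atom is a predicate applied to a tuple of terms from H, so the count is the sum over predicates of |H|^arity:
  Knows: 4^2 = 16
Total ground atoms: 16.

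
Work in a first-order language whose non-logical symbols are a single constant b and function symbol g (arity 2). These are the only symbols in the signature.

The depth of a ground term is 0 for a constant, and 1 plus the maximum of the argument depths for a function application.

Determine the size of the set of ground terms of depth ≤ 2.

5

Write N_k for the number of ground terms of depth ≤ k. A term of depth ≤ k is either a constant or a function symbol applied to arguments of depth ≤ k−1, so N_k = 1 + N_{k-1}^2.
N_0 = 1
N_1 = 1 + 1^2 = 2
N_2 = 1 + 2^2 = 5
Explicitly: b, g(b, b), g(b, g(b, b)), g(g(b, b), b), g(g(b, b), g(b, b)).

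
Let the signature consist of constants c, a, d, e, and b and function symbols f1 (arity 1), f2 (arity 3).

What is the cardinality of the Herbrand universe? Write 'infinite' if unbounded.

infinite

The signature has at least one function symbol (f1, arity 1) and at least one constant (c).
Iterating f1 gives infinitely many distinct ground terms: c, f1(c), f1(f1(c)), ...
So the Herbrand universe is infinite.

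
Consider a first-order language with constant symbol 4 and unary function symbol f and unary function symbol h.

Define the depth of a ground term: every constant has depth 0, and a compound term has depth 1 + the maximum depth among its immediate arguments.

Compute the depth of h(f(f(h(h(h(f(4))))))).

7

depth(f(4)) = 1 + depth(4) = 1 + 0 = 1
depth(h(f(4))) = 1 + depth(f(4)) = 1 + 1 = 2
depth(h(h(f(4)))) = 1 + depth(h(f(4))) = 1 + 2 = 3
depth(h(h(h(f(4))))) = 1 + depth(h(h(f(4)))) = 1 + 3 = 4
depth(f(h(h(h(f(4)))))) = 1 + depth(h(h(h(f(4))))) = 1 + 4 = 5
depth(f(f(h(h(h(f(4))))))) = 1 + depth(f(h(h(h(f(4)))))) = 1 + 5 = 6
depth(h(f(f(h(h(h(f(4)))))))) = 1 + depth(f(f(h(h(h(f(4))))))) = 1 + 6 = 7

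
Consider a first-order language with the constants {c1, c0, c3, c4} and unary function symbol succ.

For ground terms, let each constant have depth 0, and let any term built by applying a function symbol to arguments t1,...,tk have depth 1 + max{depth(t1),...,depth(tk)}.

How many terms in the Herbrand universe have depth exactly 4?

4

Let N_k count ground terms of depth at most k. Each non-constant term of depth ≤ k is some function symbol applied to depth-≤(k−1) arguments, giving N_k = 4 + N_{k-1}.
N_0 = 4
N_1 = 4 + 4 = 8
N_2 = 4 + 8 = 12
N_3 = 4 + 12 = 16
N_4 = 4 + 16 = 20
Terms of depth exactly 4: N_4 − N_3 = 20 − 16 = 4.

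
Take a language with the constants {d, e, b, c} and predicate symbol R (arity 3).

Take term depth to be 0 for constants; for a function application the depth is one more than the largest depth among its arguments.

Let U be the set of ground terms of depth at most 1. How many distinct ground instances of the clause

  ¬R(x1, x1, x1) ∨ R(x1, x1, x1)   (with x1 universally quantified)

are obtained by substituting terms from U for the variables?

4

Ground terms of depth ≤ 1:
  With no function symbols every ground term is a constant, so there are exactly 4 ground terms at every depth bound.
  N_0 = 4
  N_1 = 4
  Explicitly: d, e, b, c.
So there are 4 ground terms available for substitution.
The variable x1 ranges independently over the available ground terms, and distinct assignments produce distinct instances.
Number of ground instances = 4.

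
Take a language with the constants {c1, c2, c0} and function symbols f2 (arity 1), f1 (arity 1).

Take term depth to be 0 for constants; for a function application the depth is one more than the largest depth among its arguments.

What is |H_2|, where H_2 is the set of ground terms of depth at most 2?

Let N_k = |{terms of depth ≤ k}|. Then N_0 = 3 and N_k = 3 + N_{k-1} + N_{k-1} for k ≥ 1 (one summand per function symbol, arity giving the exponent).
N_0 = 3
N_1 = 3 + 3 + 3 = 9
N_2 = 3 + 9 + 9 = 21

21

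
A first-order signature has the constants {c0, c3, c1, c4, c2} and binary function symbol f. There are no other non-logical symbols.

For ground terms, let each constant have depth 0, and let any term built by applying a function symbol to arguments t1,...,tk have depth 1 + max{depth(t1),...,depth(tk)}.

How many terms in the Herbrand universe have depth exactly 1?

25

Let N_k = |{terms of depth ≤ k}|. Then N_0 = 5 and N_k = 5 + N_{k-1}^2 for k ≥ 1 (one summand per function symbol, arity giving the exponent).
N_0 = 5
N_1 = 5 + 5^2 = 30
Terms of depth exactly 1: N_1 − N_0 = 30 − 5 = 25.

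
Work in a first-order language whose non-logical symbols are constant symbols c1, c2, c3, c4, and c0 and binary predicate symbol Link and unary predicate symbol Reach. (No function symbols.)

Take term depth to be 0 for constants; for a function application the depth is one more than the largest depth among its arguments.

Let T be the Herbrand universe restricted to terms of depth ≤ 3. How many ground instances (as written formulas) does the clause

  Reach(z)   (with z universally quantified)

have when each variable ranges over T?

Ground terms of depth ≤ 3:
  With no function symbols every ground term is a constant, so there are exactly 5 ground terms at every depth bound.
  N_0 = 5
  N_1 = 5
  N_2 = 5
  N_3 = 5
So there are 5 ground terms available for substitution.
There is 1 variable to instantiate (z),  occurring in at least one literal, so different choices give different ground instances.
Number of ground instances = 5.

5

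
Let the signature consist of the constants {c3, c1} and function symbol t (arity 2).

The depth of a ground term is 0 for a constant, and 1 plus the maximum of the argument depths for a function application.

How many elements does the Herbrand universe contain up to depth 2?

38

Count level by level. With function symbols t/2, the terms of depth ≤ k are the 2 constants together with each function applied to depth-≤(k−1) tuples, so N_k = 2 + N_{k-1}^2.
N_0 = 2
N_1 = 2 + 2^2 = 6
N_2 = 2 + 6^2 = 38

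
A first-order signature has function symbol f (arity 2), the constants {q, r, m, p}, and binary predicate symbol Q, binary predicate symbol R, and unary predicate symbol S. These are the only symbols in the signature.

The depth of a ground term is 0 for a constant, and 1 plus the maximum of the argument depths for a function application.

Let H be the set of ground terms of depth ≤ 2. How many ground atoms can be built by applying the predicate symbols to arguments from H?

326836

First count ground terms of depth ≤ 2.
Count level by level. With function symbols f/2, the terms of depth ≤ k are the 4 constants together with each function applied to depth-≤(k−1) tuples, so N_k = 4 + N_{k-1}^2.
N_0 = 4
N_1 = 4 + 4^2 = 20
N_2 = 4 + 20^2 = 404
So |H| = 404.
A ground atom is a predicate applied to a tuple of terms from H, so the count is the sum over predicates of |H|^arity:
  Q: 404^2 = 163216;  R: 404^2 = 163216;  S: 404
Total ground atoms: 163216 + 163216 + 404 = 326836.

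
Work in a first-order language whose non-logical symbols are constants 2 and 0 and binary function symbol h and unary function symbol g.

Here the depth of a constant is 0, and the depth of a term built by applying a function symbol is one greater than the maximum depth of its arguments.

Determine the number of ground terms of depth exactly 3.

Let N_k = |{terms of depth ≤ k}|. Then N_0 = 2 and N_k = 2 + N_{k-1}^2 + N_{k-1} for k ≥ 1 (one summand per function symbol, arity giving the exponent).
N_0 = 2
N_1 = 2 + 2^2 + 2 = 8
N_2 = 2 + 8^2 + 8 = 74
N_3 = 2 + 74^2 + 74 = 5552
Terms of depth exactly 3: N_3 − N_2 = 5552 − 74 = 5478.

5478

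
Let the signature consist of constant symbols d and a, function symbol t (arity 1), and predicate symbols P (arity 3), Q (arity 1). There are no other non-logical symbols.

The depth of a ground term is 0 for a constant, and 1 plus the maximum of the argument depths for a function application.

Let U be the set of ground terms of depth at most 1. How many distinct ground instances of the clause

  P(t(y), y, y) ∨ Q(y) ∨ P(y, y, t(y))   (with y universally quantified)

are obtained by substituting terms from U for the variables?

Ground terms of depth ≤ 1:
  Count level by level. With function symbols t/1, the terms of depth ≤ k are the 2 constants together with each function applied to depth-≤(k−1) tuples, so N_k = 2 + N_{k-1}.
  N_0 = 2
  N_1 = 2 + 2 = 4
  Explicitly: d, a, t(d), t(a).
So there are 4 ground terms available for substitution.
The variable y ranges independently over the available ground terms, and distinct assignments produce distinct instances.
Number of ground instances = 4.

4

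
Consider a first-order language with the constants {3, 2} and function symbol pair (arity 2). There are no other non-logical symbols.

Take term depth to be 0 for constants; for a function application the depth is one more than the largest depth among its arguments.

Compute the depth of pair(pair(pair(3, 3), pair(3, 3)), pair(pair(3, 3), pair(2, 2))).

depth(pair(3, 3)) = 1 + max(0, 0) = 1
depth(pair(pair(3, 3), pair(3, 3))) = 1 + max(1, 1) = 2
depth(pair(2, 2)) = 1 + max(0, 0) = 1
depth(pair(pair(3, 3), pair(2, 2))) = 1 + max(1, 1) = 2
depth(pair(pair(pair(3, 3), pair(3, 3)), pair(pair(3, 3), pair(2, 2)))) = 1 + max(2, 2) = 3

3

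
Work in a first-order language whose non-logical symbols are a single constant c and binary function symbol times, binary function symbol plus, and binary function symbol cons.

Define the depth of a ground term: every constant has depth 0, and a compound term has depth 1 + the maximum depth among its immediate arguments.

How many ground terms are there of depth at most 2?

Let N_k count ground terms of depth at most k. Each non-constant term of depth ≤ k is some function symbol applied to depth-≤(k−1) arguments, giving N_k = 1 + N_{k-1}^2 + N_{k-1}^2 + N_{k-1}^2.
N_0 = 1
N_1 = 1 + 1^2 + 1^2 + 1^2 = 4
N_2 = 1 + 4^2 + 4^2 + 4^2 = 49

49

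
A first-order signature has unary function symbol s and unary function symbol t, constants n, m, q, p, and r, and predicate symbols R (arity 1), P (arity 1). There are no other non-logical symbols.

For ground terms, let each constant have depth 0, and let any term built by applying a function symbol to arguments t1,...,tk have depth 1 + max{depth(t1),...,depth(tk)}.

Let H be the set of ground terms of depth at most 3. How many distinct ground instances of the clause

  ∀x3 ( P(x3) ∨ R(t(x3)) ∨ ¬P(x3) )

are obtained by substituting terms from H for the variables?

Ground terms of depth ≤ 3:
  Let N_k = |{terms of depth ≤ k}|. Then N_0 = 5 and N_k = 5 + N_{k-1} + N_{k-1} for k ≥ 1 (one summand per function symbol, arity giving the exponent).
  N_0 = 5
  N_1 = 5 + 5 + 5 = 15
  N_2 = 5 + 15 + 15 = 35
  N_3 = 5 + 35 + 35 = 75
So there are 75 ground terms available for substitution.
The body mentions the single quantified variable x3; since ground terms form a free algebra, no two substitutions collapse to the same formula.
Number of ground instances = 75.

75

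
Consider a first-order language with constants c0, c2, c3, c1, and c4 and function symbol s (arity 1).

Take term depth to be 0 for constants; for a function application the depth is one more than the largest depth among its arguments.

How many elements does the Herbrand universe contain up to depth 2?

15

Let N_k count ground terms of depth at most k. Each non-constant term of depth ≤ k is some function symbol applied to depth-≤(k−1) arguments, giving N_k = 5 + N_{k-1}.
N_0 = 5
N_1 = 5 + 5 = 10
N_2 = 5 + 10 = 15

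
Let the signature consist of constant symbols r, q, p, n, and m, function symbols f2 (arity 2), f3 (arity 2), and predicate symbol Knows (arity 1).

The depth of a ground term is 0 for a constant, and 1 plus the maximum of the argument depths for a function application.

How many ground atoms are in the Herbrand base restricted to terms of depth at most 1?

55

First count ground terms of depth ≤ 1.
Count level by level. With function symbols f2/2, f3/2, the terms of depth ≤ k are the 5 constants together with each function applied to depth-≤(k−1) tuples, so N_k = 5 + N_{k-1}^2 + N_{k-1}^2.
N_0 = 5
N_1 = 5 + 5^2 + 5^2 = 55
So |H| = 55.
Ground atoms are formed by filling each argument slot of a predicate with a term from H, so an r-ary predicate gives |H|^r atoms:
  Knows: 55
Total ground atoms: 55.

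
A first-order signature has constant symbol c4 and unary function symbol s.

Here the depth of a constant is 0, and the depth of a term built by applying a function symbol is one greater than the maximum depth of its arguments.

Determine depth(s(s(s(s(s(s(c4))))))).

depth(s(c4)) = 1 + depth(c4) = 1 + 0 = 1
depth(s(s(c4))) = 1 + depth(s(c4)) = 1 + 1 = 2
depth(s(s(s(c4)))) = 1 + depth(s(s(c4))) = 1 + 2 = 3
depth(s(s(s(s(c4))))) = 1 + depth(s(s(s(c4)))) = 1 + 3 = 4
depth(s(s(s(s(s(c4)))))) = 1 + depth(s(s(s(s(c4))))) = 1 + 4 = 5
depth(s(s(s(s(s(s(c4))))))) = 1 + depth(s(s(s(s(s(c4)))))) = 1 + 5 = 6

6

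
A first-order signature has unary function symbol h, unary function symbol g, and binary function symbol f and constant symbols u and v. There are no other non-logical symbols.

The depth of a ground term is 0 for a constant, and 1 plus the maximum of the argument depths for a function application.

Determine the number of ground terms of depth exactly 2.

112

Let N_k = |{terms of depth ≤ k}|. Then N_0 = 2 and N_k = 2 + N_{k-1} + N_{k-1} + N_{k-1}^2 for k ≥ 1 (one summand per function symbol, arity giving the exponent).
N_0 = 2
N_1 = 2 + 2 + 2 + 2^2 = 10
N_2 = 2 + 10 + 10 + 10^2 = 122
Terms of depth exactly 2: N_2 − N_1 = 122 − 10 = 112.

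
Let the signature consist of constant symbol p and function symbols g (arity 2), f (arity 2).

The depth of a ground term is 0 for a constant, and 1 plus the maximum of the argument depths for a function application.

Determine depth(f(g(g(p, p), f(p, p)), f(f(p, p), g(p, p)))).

depth(g(p, p)) = 1 + max(0, 0) = 1
depth(f(p, p)) = 1 + max(0, 0) = 1
depth(g(g(p, p), f(p, p))) = 1 + max(1, 1) = 2
depth(f(f(p, p), g(p, p))) = 1 + max(1, 1) = 2
depth(f(g(g(p, p), f(p, p)), f(f(p, p), g(p, p)))) = 1 + max(2, 2) = 3

3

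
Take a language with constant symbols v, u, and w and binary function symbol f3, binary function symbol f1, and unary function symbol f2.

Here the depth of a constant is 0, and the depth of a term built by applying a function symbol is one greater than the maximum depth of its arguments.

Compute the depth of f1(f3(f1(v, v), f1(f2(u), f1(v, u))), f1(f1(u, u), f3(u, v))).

4

depth(f1(v, v)) = 1 + max(0, 0) = 1
depth(f2(u)) = 1 + depth(u) = 1 + 0 = 1
depth(f1(v, u)) = 1 + max(0, 0) = 1
depth(f1(f2(u), f1(v, u))) = 1 + max(1, 1) = 2
depth(f3(f1(v, v), f1(f2(u), f1(v, u)))) = 1 + max(1, 2) = 3
depth(f1(u, u)) = 1 + max(0, 0) = 1
depth(f3(u, v)) = 1 + max(0, 0) = 1
depth(f1(f1(u, u), f3(u, v))) = 1 + max(1, 1) = 2
depth(f1(f3(f1(v, v), f1(f2(u), f1(v, u))), f1(f1(u, u), f3(u, v)))) = 1 + max(3, 2) = 4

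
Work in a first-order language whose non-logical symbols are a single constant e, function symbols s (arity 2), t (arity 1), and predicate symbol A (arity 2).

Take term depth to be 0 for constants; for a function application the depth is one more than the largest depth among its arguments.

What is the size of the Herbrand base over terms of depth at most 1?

9

First count ground terms of depth ≤ 1.
Let N_k = |{terms of depth ≤ k}|. Then N_0 = 1 and N_k = 1 + N_{k-1}^2 + N_{k-1} for k ≥ 1 (one summand per function symbol, arity giving the exponent).
N_0 = 1
N_1 = 1 + 1^2 + 1 = 3
Explicitly: e, s(e, e), t(e).
So |H| = 3.
For each predicate symbol, the number of ground atoms is |H| raised to its arity; summing:
  A: 3^2 = 9
Total ground atoms: 9.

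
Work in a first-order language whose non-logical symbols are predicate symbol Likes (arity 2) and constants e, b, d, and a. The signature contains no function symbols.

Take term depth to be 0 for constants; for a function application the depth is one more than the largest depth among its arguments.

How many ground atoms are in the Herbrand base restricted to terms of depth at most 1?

First count ground terms of depth ≤ 1.
With no function symbols every ground term is a constant, so there are exactly 4 ground terms at every depth bound.
N_0 = 4
N_1 = 4
So |H| = 4.
Ground atoms are formed by filling each argument slot of a predicate with a term from H, so an r-ary predicate gives |H|^r atoms:
  Likes: 4^2 = 16
Total ground atoms: 16.

16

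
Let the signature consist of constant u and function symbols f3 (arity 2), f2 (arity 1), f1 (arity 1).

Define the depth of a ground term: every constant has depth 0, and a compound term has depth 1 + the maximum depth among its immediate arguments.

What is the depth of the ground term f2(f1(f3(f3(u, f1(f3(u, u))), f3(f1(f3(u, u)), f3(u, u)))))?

6

depth(f3(u, u)) = 1 + max(0, 0) = 1
depth(f1(f3(u, u))) = 1 + depth(f3(u, u)) = 1 + 1 = 2
depth(f3(u, f1(f3(u, u)))) = 1 + max(0, 2) = 3
depth(f3(f1(f3(u, u)), f3(u, u))) = 1 + max(2, 1) = 3
depth(f3(f3(u, f1(f3(u, u))), f3(f1(f3(u, u)), f3(u, u)))) = 1 + max(3, 3) = 4
depth(f1(f3(f3(u, f1(f3(u, u))), f3(f1(f3(u, u)), f3(u, u))))) = 1 + depth(f3(f3(u, f1(f3(u, u))), f3(f1(f3(u, u)), f3(u, u)))) = 1 + 4 = 5
depth(f2(f1(f3(f3(u, f1(f3(u, u))), f3(f1(f3(u, u)), f3(u, u)))))) = 1 + depth(f1(f3(f3(u, f1(f3(u, u))), f3(f1(f3(u, u)), f3(u, u))))) = 1 + 5 = 6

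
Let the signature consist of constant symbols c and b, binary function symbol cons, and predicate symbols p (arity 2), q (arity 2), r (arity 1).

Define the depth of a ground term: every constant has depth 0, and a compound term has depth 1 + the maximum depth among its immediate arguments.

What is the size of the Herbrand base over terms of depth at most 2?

First count ground terms of depth ≤ 2.
Let N_k count ground terms of depth at most k. Each non-constant term of depth ≤ k is some function symbol applied to depth-≤(k−1) arguments, giving N_k = 2 + N_{k-1}^2.
N_0 = 2
N_1 = 2 + 2^2 = 6
N_2 = 2 + 6^2 = 38
So |H| = 38.
For each predicate symbol, the number of ground atoms is |H| raised to its arity; summing:
  p: 38^2 = 1444;  q: 38^2 = 1444;  r: 38
Total ground atoms: 1444 + 1444 + 38 = 2926.

2926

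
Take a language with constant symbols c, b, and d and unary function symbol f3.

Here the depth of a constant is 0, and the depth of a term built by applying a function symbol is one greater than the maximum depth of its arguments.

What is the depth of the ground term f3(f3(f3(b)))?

depth(f3(b)) = 1 + depth(b) = 1 + 0 = 1
depth(f3(f3(b))) = 1 + depth(f3(b)) = 1 + 1 = 2
depth(f3(f3(f3(b)))) = 1 + depth(f3(f3(b))) = 1 + 2 = 3

3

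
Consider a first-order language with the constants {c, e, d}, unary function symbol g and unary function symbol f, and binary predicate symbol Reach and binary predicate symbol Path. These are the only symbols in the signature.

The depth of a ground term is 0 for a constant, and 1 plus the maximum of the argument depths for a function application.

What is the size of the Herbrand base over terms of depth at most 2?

882

First count ground terms of depth ≤ 2.
Let N_k = |{terms of depth ≤ k}|. Then N_0 = 3 and N_k = 3 + N_{k-1} + N_{k-1} for k ≥ 1 (one summand per function symbol, arity giving the exponent).
N_0 = 3
N_1 = 3 + 3 + 3 = 9
N_2 = 3 + 9 + 9 = 21
So |H| = 21.
Each predicate of arity r yields |H|^r ground atoms (one per choice of an r-tuple from H):
  Reach: 21^2 = 441;  Path: 21^2 = 441
Total ground atoms: 441 + 441 = 882.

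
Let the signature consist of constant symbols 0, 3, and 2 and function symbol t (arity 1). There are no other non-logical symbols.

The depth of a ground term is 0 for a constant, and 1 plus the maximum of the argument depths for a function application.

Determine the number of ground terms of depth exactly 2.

3

Write N_k for the number of ground terms of depth ≤ k. A term of depth ≤ k is either a constant or a function symbol applied to arguments of depth ≤ k−1, so N_k = 3 + N_{k-1}.
N_0 = 3
N_1 = 3 + 3 = 6
N_2 = 3 + 6 = 9
Terms of depth exactly 2: N_2 − N_1 = 9 − 6 = 3.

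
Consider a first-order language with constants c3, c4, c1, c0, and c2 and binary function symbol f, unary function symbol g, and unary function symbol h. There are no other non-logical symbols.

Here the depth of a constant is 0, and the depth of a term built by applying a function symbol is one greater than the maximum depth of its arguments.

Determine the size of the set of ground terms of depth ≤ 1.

40

Write N_k for the number of ground terms of depth ≤ k. A term of depth ≤ k is either a constant or a function symbol applied to arguments of depth ≤ k−1, so N_k = 5 + N_{k-1}^2 + N_{k-1} + N_{k-1}.
N_0 = 5
N_1 = 5 + 5^2 + 5 + 5 = 40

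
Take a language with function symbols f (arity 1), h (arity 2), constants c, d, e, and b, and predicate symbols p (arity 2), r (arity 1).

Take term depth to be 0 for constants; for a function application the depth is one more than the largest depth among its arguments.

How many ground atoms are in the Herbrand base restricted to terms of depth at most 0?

20

First count ground terms of depth ≤ 0.
Count level by level. With function symbols f/1, h/2, the terms of depth ≤ k are the 4 constants together with each function applied to depth-≤(k−1) tuples, so N_k = 4 + N_{k-1} + N_{k-1}^2.
N_0 = 4
So |H| = 4.
A ground atom is a predicate applied to a tuple of terms from H, so the count is the sum over predicates of |H|^arity:
  p: 4^2 = 16;  r: 4
Total ground atoms: 16 + 4 = 20.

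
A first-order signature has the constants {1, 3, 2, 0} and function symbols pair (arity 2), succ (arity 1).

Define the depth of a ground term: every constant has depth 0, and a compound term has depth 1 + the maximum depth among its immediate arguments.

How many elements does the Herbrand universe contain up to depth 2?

604

If N_k denotes the number of depth-≤k ground terms, the 4 constants give N_0 = 4, and each function symbol of arity r contributes N_{k-1}^r new terms at level k: N_k = 4 + N_{k-1}^2 + N_{k-1}.
N_0 = 4
N_1 = 4 + 4^2 + 4 = 24
N_2 = 4 + 24^2 + 24 = 604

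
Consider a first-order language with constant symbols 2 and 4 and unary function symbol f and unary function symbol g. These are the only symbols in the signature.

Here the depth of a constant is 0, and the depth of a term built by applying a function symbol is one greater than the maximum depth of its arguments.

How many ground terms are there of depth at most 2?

14

Count level by level. With function symbols f/1, g/1, the terms of depth ≤ k are the 2 constants together with each function applied to depth-≤(k−1) tuples, so N_k = 2 + N_{k-1} + N_{k-1}.
N_0 = 2
N_1 = 2 + 2 + 2 = 6
N_2 = 2 + 6 + 6 = 14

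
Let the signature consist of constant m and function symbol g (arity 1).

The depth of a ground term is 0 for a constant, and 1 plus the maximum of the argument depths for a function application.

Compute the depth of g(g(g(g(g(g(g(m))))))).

7

depth(g(m)) = 1 + depth(m) = 1 + 0 = 1
depth(g(g(m))) = 1 + depth(g(m)) = 1 + 1 = 2
depth(g(g(g(m)))) = 1 + depth(g(g(m))) = 1 + 2 = 3
depth(g(g(g(g(m))))) = 1 + depth(g(g(g(m)))) = 1 + 3 = 4
depth(g(g(g(g(g(m)))))) = 1 + depth(g(g(g(g(m))))) = 1 + 4 = 5
depth(g(g(g(g(g(g(m))))))) = 1 + depth(g(g(g(g(g(m)))))) = 1 + 5 = 6
depth(g(g(g(g(g(g(g(m)))))))) = 1 + depth(g(g(g(g(g(g(m))))))) = 1 + 6 = 7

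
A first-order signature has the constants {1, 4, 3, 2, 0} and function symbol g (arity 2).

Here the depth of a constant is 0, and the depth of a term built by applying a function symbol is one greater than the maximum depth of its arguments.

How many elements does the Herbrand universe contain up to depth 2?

If N_k denotes the number of depth-≤k ground terms, the 5 constants give N_0 = 5, and each function symbol of arity r contributes N_{k-1}^r new terms at level k: N_k = 5 + N_{k-1}^2.
N_0 = 5
N_1 = 5 + 5^2 = 30
N_2 = 5 + 30^2 = 905

905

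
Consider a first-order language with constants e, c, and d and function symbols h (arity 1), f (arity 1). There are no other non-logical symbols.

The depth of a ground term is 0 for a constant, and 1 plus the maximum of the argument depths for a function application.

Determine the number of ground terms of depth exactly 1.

Let N_k = |{terms of depth ≤ k}|. Then N_0 = 3 and N_k = 3 + N_{k-1} + N_{k-1} for k ≥ 1 (one summand per function symbol, arity giving the exponent).
N_0 = 3
N_1 = 3 + 3 + 3 = 9
Terms of depth exactly 1: N_1 − N_0 = 9 − 3 = 6.

6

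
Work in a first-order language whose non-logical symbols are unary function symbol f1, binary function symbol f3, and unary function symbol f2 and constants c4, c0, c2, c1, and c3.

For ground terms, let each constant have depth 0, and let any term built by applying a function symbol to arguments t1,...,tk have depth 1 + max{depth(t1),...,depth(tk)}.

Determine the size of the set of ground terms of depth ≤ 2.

1685

If N_k denotes the number of depth-≤k ground terms, the 5 constants give N_0 = 5, and each function symbol of arity r contributes N_{k-1}^r new terms at level k: N_k = 5 + N_{k-1} + N_{k-1}^2 + N_{k-1}.
N_0 = 5
N_1 = 5 + 5 + 5^2 + 5 = 40
N_2 = 5 + 40 + 40^2 + 40 = 1685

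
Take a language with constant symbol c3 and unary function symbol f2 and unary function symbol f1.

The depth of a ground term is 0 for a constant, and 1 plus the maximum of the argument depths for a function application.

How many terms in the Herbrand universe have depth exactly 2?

4

If N_k denotes the number of depth-≤k ground terms, the 1 constant gives N_0 = 1, and each function symbol of arity r contributes N_{k-1}^r new terms at level k: N_k = 1 + N_{k-1} + N_{k-1}.
N_0 = 1
N_1 = 1 + 1 + 1 = 3
N_2 = 1 + 3 + 3 = 7
Terms of depth exactly 2: N_2 − N_1 = 7 − 3 = 4.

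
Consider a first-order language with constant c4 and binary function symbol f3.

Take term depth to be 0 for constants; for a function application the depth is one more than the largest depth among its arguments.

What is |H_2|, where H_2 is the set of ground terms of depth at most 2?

5

Count level by level. With function symbols f3/2, the terms of depth ≤ k are the 1 constant together with each function applied to depth-≤(k−1) tuples, so N_k = 1 + N_{k-1}^2.
N_0 = 1
N_1 = 1 + 1^2 = 2
N_2 = 1 + 2^2 = 5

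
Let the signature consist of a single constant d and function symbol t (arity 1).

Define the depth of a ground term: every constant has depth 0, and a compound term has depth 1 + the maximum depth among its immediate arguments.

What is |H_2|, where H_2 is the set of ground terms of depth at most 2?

Count level by level. With function symbols t/1, the terms of depth ≤ k are the 1 constant together with each function applied to depth-≤(k−1) tuples, so N_k = 1 + N_{k-1}.
N_0 = 1
N_1 = 1 + 1 = 2
N_2 = 1 + 2 = 3
Explicitly: d, t(d), t(t(d)).

3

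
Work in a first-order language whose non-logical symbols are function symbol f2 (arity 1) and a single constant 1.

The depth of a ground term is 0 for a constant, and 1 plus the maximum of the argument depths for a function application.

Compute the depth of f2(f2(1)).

2

depth(f2(1)) = 1 + depth(1) = 1 + 0 = 1
depth(f2(f2(1))) = 1 + depth(f2(1)) = 1 + 1 = 2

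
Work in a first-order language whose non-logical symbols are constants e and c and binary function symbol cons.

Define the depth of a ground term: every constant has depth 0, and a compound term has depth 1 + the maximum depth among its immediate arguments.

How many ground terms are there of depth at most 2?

38

Let N_k count ground terms of depth at most k. Each non-constant term of depth ≤ k is some function symbol applied to depth-≤(k−1) arguments, giving N_k = 2 + N_{k-1}^2.
N_0 = 2
N_1 = 2 + 2^2 = 6
N_2 = 2 + 6^2 = 38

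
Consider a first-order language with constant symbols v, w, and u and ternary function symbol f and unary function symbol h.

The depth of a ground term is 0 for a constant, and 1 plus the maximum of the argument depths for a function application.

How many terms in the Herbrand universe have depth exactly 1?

If N_k denotes the number of depth-≤k ground terms, the 3 constants give N_0 = 3, and each function symbol of arity r contributes N_{k-1}^r new terms at level k: N_k = 3 + N_{k-1}^3 + N_{k-1}.
N_0 = 3
N_1 = 3 + 3^3 + 3 = 33
Terms of depth exactly 1: N_1 − N_0 = 33 − 3 = 30.

30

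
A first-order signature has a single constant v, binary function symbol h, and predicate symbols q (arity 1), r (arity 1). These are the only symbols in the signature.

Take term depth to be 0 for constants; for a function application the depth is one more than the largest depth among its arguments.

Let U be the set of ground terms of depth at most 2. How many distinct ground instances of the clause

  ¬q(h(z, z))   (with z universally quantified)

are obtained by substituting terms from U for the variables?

5

Ground terms of depth ≤ 2:
  Write N_k for the number of ground terms of depth ≤ k. A term of depth ≤ k is either a constant or a function symbol applied to arguments of depth ≤ k−1, so N_k = 1 + N_{k-1}^2.
  N_0 = 1
  N_1 = 1 + 1^2 = 2
  N_2 = 1 + 2^2 = 5
  Explicitly: v, h(v, v), h(v, h(v, v)), h(h(v, v), v), h(h(v, v), h(v, v)).
So there are 5 ground terms available for substitution.
There is 1 variable to instantiate (z),  occurring in at least one literal, so different choices give different ground instances.
Number of ground instances = 5.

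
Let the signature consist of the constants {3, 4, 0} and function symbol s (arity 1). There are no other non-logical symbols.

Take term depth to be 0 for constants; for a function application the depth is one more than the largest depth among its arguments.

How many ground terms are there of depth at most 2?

9

Let N_k = |{terms of depth ≤ k}|. Then N_0 = 3 and N_k = 3 + N_{k-1} for k ≥ 1 (one summand per function symbol, arity giving the exponent).
N_0 = 3
N_1 = 3 + 3 = 6
N_2 = 3 + 6 = 9
Explicitly: 3, 4, 0, s(3), s(4), s(0), s(s(3)), s(s(4)), s(s(0)).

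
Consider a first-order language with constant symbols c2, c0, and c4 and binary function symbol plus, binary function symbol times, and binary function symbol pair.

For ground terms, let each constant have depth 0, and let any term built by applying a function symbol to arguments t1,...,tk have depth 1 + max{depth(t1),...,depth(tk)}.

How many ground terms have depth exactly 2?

2673

Let N_k count ground terms of depth at most k. Each non-constant term of depth ≤ k is some function symbol applied to depth-≤(k−1) arguments, giving N_k = 3 + N_{k-1}^2 + N_{k-1}^2 + N_{k-1}^2.
N_0 = 3
N_1 = 3 + 3^2 + 3^2 + 3^2 = 30
N_2 = 3 + 30^2 + 30^2 + 30^2 = 2703
Terms of depth exactly 2: N_2 − N_1 = 2703 − 30 = 2673.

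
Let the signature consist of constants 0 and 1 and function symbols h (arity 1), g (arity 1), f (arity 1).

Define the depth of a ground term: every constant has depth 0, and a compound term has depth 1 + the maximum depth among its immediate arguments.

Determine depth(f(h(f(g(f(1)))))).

depth(f(1)) = 1 + depth(1) = 1 + 0 = 1
depth(g(f(1))) = 1 + depth(f(1)) = 1 + 1 = 2
depth(f(g(f(1)))) = 1 + depth(g(f(1))) = 1 + 2 = 3
depth(h(f(g(f(1))))) = 1 + depth(f(g(f(1)))) = 1 + 3 = 4
depth(f(h(f(g(f(1)))))) = 1 + depth(h(f(g(f(1))))) = 1 + 4 = 5

5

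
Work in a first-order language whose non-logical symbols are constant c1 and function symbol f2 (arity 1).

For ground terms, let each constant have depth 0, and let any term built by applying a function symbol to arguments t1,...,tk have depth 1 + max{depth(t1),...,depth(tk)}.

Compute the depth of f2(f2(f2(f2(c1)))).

depth(f2(c1)) = 1 + depth(c1) = 1 + 0 = 1
depth(f2(f2(c1))) = 1 + depth(f2(c1)) = 1 + 1 = 2
depth(f2(f2(f2(c1)))) = 1 + depth(f2(f2(c1))) = 1 + 2 = 3
depth(f2(f2(f2(f2(c1))))) = 1 + depth(f2(f2(f2(c1)))) = 1 + 3 = 4

4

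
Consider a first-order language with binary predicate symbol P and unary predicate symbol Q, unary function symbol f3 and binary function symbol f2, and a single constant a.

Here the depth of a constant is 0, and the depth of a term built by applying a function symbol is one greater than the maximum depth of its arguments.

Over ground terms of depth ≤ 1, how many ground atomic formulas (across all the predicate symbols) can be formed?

First count ground terms of depth ≤ 1.
Write N_k for the number of ground terms of depth ≤ k. A term of depth ≤ k is either a constant or a function symbol applied to arguments of depth ≤ k−1, so N_k = 1 + N_{k-1} + N_{k-1}^2.
N_0 = 1
N_1 = 1 + 1 + 1^2 = 3
Explicitly: a, f3(a), f2(a, a).
So |H| = 3.
Each predicate of arity r yields |H|^r ground atoms (one per choice of an r-tuple from H):
  P: 3^2 = 9;  Q: 3
Total ground atoms: 9 + 3 = 12.

12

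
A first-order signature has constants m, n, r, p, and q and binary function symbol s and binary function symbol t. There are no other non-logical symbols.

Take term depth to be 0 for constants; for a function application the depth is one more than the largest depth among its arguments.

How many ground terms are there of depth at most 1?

55

Count level by level. With function symbols s/2, t/2, the terms of depth ≤ k are the 5 constants together with each function applied to depth-≤(k−1) tuples, so N_k = 5 + N_{k-1}^2 + N_{k-1}^2.
N_0 = 5
N_1 = 5 + 5^2 + 5^2 = 55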